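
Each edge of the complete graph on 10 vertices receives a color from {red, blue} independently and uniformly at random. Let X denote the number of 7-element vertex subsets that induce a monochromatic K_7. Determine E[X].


Let X = Σ_S X_S over the C(10, 7) = 120 subsets S of size 7, where X_S = 1 if the K_7 on S is monochromatic.
For a fixed S, the K_7 on S has C(7, 2) = 21 edges. P[all 21 edges red] = (1/2)^21, and likewise for blue, so P[monochromatic] = 2·(1/2)^21 = 2^{1 − 21} = 1/1048576.
Summing: E[X] = C(10, 7) · 2^{1 − 21} = 120 · 1/1048576 = 15/131072.
Numerically: E[X] ≈ 0.000114.

E[X] = C(10,7)·2^(1−C(7,2)) = 15/131072 ≈ 0.000114.


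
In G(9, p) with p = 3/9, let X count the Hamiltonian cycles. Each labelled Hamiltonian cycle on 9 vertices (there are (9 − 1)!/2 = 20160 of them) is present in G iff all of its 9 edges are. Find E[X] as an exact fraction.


K_9 has (9 − 1)!/2 = 20160 labelled Hamiltonian cycles.
For each such Hamiltonian cycle H, let X_H = 1 if all 9 edges of H are present in G. Then P[X_H = 1] = p^{9} = (1/3)^{9} = 1/19683.
By linearity: E[X] = Σ_H E[X_H] = 20160 · p^{9} = 20160 · 1/19683 = 2240/2187.
Numerically: E[X] ≈ 1.0242.

E[X] = 20160 · (1/3)^{9} = 2240/2187 ≈ 1.0242.


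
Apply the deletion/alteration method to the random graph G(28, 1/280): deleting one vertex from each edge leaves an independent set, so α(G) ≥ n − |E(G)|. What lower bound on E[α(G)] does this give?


E[|E(G)|] = C(28, 2)·p = 378 · (1/280) = 27/20.
E[α(G)] ≥ n − E[|E(G)|] = 28 − 27/20 = 533/20.
Numerically: ≈ 26.650000.
(This is only a lower bound; the true E[α(G)] may be larger.)

E[α(G)] ≥ 533/20 ≈ 26.650000.


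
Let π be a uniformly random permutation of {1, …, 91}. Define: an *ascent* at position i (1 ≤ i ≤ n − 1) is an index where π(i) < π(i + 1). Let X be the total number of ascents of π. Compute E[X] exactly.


Write X = Σ X_I over i = 1, …, 90, with X_I the indicator of one ascent.
There are 90 indicators.
For each fixed i, the pair (π(i), π(i+1)) is a uniformly random ordered pair of distinct values from {1, …, 91}; by symmetry P[π(i) < π(i+1)] = 1/2.
By linearity: E[X] = 90 · (1/2) = (91 − 1) · (1/2) = 45 ≈ 45.000.

E[X] = 45 = 45.000.


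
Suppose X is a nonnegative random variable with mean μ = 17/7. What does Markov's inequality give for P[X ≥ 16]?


μ = E[X] = 17/7, a = 16.
Markov: P[X ≥ 16] ≤ μ/a = (17/7)/16 = 17/112.
Numerically: ≈ 0.1518.
(Since a = 16 > μ = 2.4286, the bound 17/112 is < 1 and informative.)

P[X ≥ 16] ≤ 17/112 ≈ 0.1518.


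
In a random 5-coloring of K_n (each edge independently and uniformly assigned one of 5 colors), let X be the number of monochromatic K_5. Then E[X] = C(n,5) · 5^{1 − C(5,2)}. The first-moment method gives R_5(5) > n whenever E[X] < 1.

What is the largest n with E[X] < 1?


We need C(n, 5) · 5^{1 − 10} < 1, i.e. C(n, 5) < 5^{10 − 1} = 1953125.
Check values of n near the boundary:
  n = 47: C(47, 5) = 1533939; 1533939 < 1953125? YES
  n = 48: C(48, 5) = 1712304; 1712304 < 1953125? YES
  n = 49: C(49, 5) = 1906884; 1906884 < 1953125? YES
  n = 50: C(50, 5) = 2118760; 2118760 < 1953125? NO
The largest n with C(n, 5) < 1953125 is n = 49 (where E[X] = 1906884/1953125 ≈ 0.976325). Hence R_5(5) > 49, i.e. R_5(5) ≥ 50.

Largest n = 49; hence R_5(5) > 49.


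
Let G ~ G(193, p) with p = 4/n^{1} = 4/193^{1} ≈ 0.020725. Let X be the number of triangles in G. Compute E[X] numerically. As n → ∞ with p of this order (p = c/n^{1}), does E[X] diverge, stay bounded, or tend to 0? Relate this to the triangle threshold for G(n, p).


Number of potential triangles: C(193, 3) = 1179616.
Each occurs with probability p³ ≈ (0.020725)³ ≈ 8.9024193e-06.
By linearity: E[X] = C(193, 3)·p³ ≈ 1179616 · 8.9024193e-06 ≈ 10.50144.
Here α = 1, so p = 4/n is exactly at the triangle threshold p ~ 1/n. Asymptotically E[X] → c³/6 = 4³/6 = 32/3 ≈ 10.66667, a bounded constant. In this regime the triangle count is asymptotically Poisson(c³/6).

E[X] ≈ 10.50144; in regime p = Θ(1/n^{1}) E[X] stays bounded (at the triangle threshold p ~ 1/n).


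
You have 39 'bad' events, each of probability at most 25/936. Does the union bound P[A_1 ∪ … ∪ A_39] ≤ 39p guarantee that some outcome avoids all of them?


Union bound: P[∪_{i=1}^{39} A_i] ≤ Σ_i P[A_i] ≤ 39·p = 39·(25/936) = 25/24.
Numerically: 25/24 ≈ 1.04167.
Is 25/24 < 1? NO.
Since the bound 25/24 is ≥ 1, the union bound is uninformative here; it does NOT by itself certify existence.

39·p = 25/24 ≈ 1.04167; existence NOT certified by the union bound.


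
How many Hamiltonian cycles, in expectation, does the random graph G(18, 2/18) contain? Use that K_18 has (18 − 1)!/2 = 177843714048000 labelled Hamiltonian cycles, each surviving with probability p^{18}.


K_18 has (18 − 1)!/2 = 177843714048000 labelled Hamiltonian cycles.
For each such Hamiltonian cycle H, let X_H = 1 if all 18 edges of H are present in G. Then P[X_H = 1] = p^{18} = (1/9)^{18} = 1/150094635296999121.
By linearity of expectation: E[X] = Σ_H E[X_H] = 177843714048000 · p^{18} = 177843714048000 · 1/150094635296999121 = 243955712000/205891132094649.
Numerically: E[X] ≈ 0.0011849.

E[X] = 177843714048000 · (1/9)^{18} = 243955712000/205891132094649 ≈ 0.0011849.


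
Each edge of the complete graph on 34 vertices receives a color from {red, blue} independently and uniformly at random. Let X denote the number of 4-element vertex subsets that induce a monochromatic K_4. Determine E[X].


Let X = Σ_S X_S over the C(34, 4) = 46376 subsets S of size 4, where X_S = 1 if the K_4 on S is monochromatic.
For a fixed S, the K_4 on S has C(4, 2) = 6 edges. P[all 6 edges red] = (1/2)^6, and likewise for blue, so P[monochromatic] = 2·(1/2)^6 = 2^{1 − 6} = 1/32.
Summing: E[X] = C(34, 4) · 2^{1 − 6} = 46376 · 1/32 = 5797/4.
Numerically: E[X] ≈ 1449.250000.

E[X] = C(34,4)·2^(1−C(4,2)) = 5797/4 ≈ 1449.250000.


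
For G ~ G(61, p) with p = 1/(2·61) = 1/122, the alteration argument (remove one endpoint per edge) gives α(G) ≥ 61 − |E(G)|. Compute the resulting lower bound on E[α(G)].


E[|E(G)|] = C(61, 2)·p = 1830 · (1/122) = 15.
E[α(G)] ≥ n − E[|E(G)|] = 61 − 15 = 46.
Numerically: ≈ 46.000.
(This is only a lower bound; the true E[α(G)] may be larger.)

E[α(G)] ≥ 46 ≈ 46.000.


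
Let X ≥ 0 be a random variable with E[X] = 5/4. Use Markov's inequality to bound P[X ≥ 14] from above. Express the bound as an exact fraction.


μ = E[X] = 5/4, a = 14.
Markov: P[X ≥ 14] ≤ μ/a = (5/4)/14 = 5/56.
Numerically: ≈ 0.0893.
(Since a = 14 > μ = 1.2500, the bound 5/56 is < 1 and informative.)

P[X ≥ 14] ≤ 5/56 ≈ 0.0893.


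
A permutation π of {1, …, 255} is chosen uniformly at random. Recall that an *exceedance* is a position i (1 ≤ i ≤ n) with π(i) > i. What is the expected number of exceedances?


Write X = Σ_{i=1}^{255} X_i, where X_i = 1_{π(i) > i}.
For each fixed i, π(i) is uniform over {1, …, 255} (marginal of a uniform permutation), so P[π(i) > i] = (n − i)/n. Summing: Σ_{i=1}^{255} (n − i)/n = (0 + 1 + … + 254)/255 = 255(255 − 1)/(2·255) = (255 − 1)/2.
Hence E[X] = Σ_{i=1}^{255} (255 − i)/255 = 127 ≈ 127.000.

E[X] = 127 = 127.000.


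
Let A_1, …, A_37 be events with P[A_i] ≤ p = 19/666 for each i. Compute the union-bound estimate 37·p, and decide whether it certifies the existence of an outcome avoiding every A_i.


Union bound: P[∪_{i=1}^{37} A_i] ≤ Σ_i P[A_i] ≤ 37·p = 37·(19/666) = 19/18.
Numerically: 19/18 ≈ 1.0555556.
Is 19/18 < 1? NO.
Since the bound 19/18 is ≥ 1, the union bound is uninformative here; it does NOT by itself certify existence.

37·p = 19/18 ≈ 1.0555556; existence NOT certified by the union bound.


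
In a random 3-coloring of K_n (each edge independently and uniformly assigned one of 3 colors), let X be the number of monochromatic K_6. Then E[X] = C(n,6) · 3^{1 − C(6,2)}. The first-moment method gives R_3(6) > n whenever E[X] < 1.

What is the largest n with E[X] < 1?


We need C(n, 6) · 3^{1 − 15} < 1, i.e. C(n, 6) < 3^{15 − 1} = 4782969.
Check values of n near the boundary:
  n = 38: C(38, 6) = 2760681; 2760681 < 4782969? YES
  n = 39: C(39, 6) = 3262623; 3262623 < 4782969? YES
  n = 40: C(40, 6) = 3838380; 3838380 < 4782969? YES
  n = 41: C(41, 6) = 4496388; 4496388 < 4782969? YES
  n = 42: C(42, 6) = 5245786; 5245786 < 4782969? NO
The largest n with C(n, 6) < 4782969 is n = 41 (where E[X] = 1498796/1594323 ≈ 0.940). Hence R_3(6) > 41, i.e. R_3(6) ≥ 42.

Largest n = 41; hence R_3(6) > 41.


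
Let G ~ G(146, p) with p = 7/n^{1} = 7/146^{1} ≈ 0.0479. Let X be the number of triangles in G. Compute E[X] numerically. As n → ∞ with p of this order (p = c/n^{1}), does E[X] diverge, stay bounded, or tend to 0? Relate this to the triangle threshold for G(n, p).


Number of potential triangles: C(146, 3) = 508080.
Each occurs with probability p³ ≈ (0.0479)³ ≈ 1.10214e-04.
By linearity: E[X] = C(146, 3)·p³ ≈ 508080 · 1.10214e-04 ≈ 55.997.
Here α = 1, so p = 7/n is exactly at the triangle threshold p ~ 1/n. Asymptotically E[X] → c³/6 = 7³/6 = 343/6 ≈ 57.167, a bounded constant. In this regime the triangle count is asymptotically Poisson(c³/6).

E[X] ≈ 55.997; in regime p = Θ(1/n^{1}) E[X] stays bounded (at the triangle threshold p ~ 1/n).


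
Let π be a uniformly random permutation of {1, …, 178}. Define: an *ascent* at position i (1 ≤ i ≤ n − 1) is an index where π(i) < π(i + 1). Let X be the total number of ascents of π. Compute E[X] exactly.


Write X = Σ X_I over i = 1, …, 177, with X_I the indicator of one ascent.
There are 177 indicators.
For each fixed i, the pair (π(i), π(i+1)) is a uniformly random ordered pair of distinct values from {1, …, 178}; by symmetry P[π(i) < π(i+1)] = 1/2.
By linearity: E[X] = 177 · (1/2) = (178 − 1) · (1/2) = 177/2 ≈ 88.500000.

E[X] = 177/2 = 88.500000.


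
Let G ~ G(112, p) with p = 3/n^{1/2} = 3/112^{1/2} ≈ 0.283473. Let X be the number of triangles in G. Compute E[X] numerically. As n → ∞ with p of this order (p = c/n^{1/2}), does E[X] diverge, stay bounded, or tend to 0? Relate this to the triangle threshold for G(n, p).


Number of potential triangles: C(112, 3) = 227920.
Each occurs with probability p³ ≈ (0.283473)³ ≈ 2.27791089e-02.
By linearity: E[X] = C(112, 3)·p³ ≈ 227920 · 2.27791089e-02 ≈ 5191.814492.
Since α = 1/2 < 1, p = c/n^{1/2} ≫ 1/n is above the triangle threshold p ~ 1/n. Asymptotically E[X] ~ (c³/6)·n^{3(1−α)} = (3³/6)·n^{1.5} → ∞; triangles are abundant w.h.p.

E[X] ≈ 5191.814492; in regime p = Θ(1/n^{1/2}) E[X] diverges (above the triangle threshold p ~ 1/n).


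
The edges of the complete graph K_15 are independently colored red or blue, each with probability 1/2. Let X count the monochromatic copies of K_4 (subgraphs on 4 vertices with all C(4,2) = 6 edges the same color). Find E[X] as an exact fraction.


Let X = Σ_S X_S over the C(15, 4) = 1365 subsets S of size 4, where X_S = 1 if the K_4 on S is monochromatic.
For a fixed S, the K_4 on S has C(4, 2) = 6 edges. P[all 6 edges red] = (1/2)^6, and likewise for blue, so P[monochromatic] = 2·(1/2)^6 = 2^{1 − 6} = 1/32.
By linearity of expectation: E[X] = C(15, 4) · 2^{1 − 6} = 1365 · 1/32 = 1365/32.
Numerically: E[X] ≈ 42.65625.

E[X] = C(15,4)·2^(1−C(4,2)) = 1365/32 ≈ 42.65625.


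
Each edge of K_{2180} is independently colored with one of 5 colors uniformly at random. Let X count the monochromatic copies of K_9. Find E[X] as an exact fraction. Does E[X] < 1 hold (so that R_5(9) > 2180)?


E[X] = C(2180, 9) · 5^{1 − 36} = 3014145651459519573444800 · 5^{−35} = 3014145651459519573444800/2910383045673370361328125.
As a reduced fraction: E[X] = 120565826058380782937792/116415321826934814453125 ≈ 1.03565.
Is E[X] < 1? NO.
Since E[X] ≥ 1, the first-moment bound is inconclusive at n = 2180; it does NOT by itself certify R_5(9) > 2180.

E[X] = 120565826058380782937792/116415321826934814453125 ≈ 1.03565; E[X] ≥ 1; first-moment method inconclusive here.


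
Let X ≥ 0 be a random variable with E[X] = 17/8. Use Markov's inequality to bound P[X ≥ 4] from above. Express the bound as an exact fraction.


μ = E[X] = 17/8, a = 4.
Markov: P[X ≥ 4] ≤ μ/a = (17/8)/4 = 17/32.
Numerically: ≈ 0.53125.
(Since a = 4 > μ = 2.12500, the bound 17/32 is < 1 and informative.)

P[X ≥ 4] ≤ 17/32 ≈ 0.53125.


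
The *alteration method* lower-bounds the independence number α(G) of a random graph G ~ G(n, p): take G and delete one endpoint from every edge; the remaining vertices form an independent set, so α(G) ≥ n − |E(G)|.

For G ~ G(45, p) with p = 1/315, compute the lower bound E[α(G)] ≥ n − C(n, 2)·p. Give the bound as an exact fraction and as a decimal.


E[|E(G)|] = C(45, 2)·p = 990 · (1/315) = 22/7.
E[α(G)] ≥ n − E[|E(G)|] = 45 − 22/7 = 293/7.
Numerically: ≈ 41.8571.
(This is only a lower bound; the true E[α(G)] may be larger.)

E[α(G)] ≥ 293/7 ≈ 41.8571.


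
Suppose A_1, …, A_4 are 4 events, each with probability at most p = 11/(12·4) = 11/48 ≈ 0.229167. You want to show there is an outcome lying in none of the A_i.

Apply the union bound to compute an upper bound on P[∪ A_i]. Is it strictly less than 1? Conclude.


Union bound: P[∪_{i=1}^{4} A_i] ≤ Σ_i P[A_i] ≤ 4·p = 4·(11/48) = 11/12.
Numerically: 11/12 ≈ 0.916667.
Is 11/12 < 1? YES.
Since P[∪ A_i] ≤ 11/12 < 1, the complement has P[∩ A_i^c] ≥ 1 − 11/12 = 1/12 > 0, so some outcome avoids every A_i.

4·p = 11/12 ≈ 0.916667; existence CERTIFIED by the union bound.


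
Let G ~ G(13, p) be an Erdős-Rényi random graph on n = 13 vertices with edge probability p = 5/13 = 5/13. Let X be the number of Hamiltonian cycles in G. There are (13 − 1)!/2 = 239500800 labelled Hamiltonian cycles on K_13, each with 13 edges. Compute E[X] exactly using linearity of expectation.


K_13 has (13 − 1)!/2 = 239500800 labelled Hamiltonian cycles.
For each such Hamiltonian cycle H, let X_H = 1 if all 13 edges of H are present in G. Then P[X_H = 1] = p^{13} = (5/13)^{13} = 1220703125/302875106592253.
By linearity: E[X] = Σ_H E[X_H] = 239500800 · p^{13} = 239500800 · 1220703125/302875106592253 = 292359375000000000/302875106592253.
Numerically: E[X] ≈ 965.28.

E[X] = 239500800 · (5/13)^{13} = 292359375000000000/302875106592253 ≈ 965.28.


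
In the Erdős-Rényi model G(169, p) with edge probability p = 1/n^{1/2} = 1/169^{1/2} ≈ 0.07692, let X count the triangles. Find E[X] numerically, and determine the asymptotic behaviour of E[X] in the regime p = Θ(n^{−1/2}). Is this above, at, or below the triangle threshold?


Number of potential triangles: C(169, 3) = 790244.
Each occurs with probability p³ ≈ (0.07692)³ ≈ 4.551661e-04.
By linearity: E[X] = C(169, 3)·p³ ≈ 790244 · 4.551661e-04 ≈ 359.6923.
Since α = 1/2 < 1, p = c/n^{1/2} ≫ 1/n is above the triangle threshold p ~ 1/n. Asymptotically E[X] ~ (c³/6)·n^{3(1−α)} = (1³/6)·n^{1.5} → ∞; triangles are abundant w.h.p.

E[X] ≈ 359.6923; in regime p = Θ(1/n^{1/2}) E[X] diverges (above the triangle threshold p ~ 1/n).


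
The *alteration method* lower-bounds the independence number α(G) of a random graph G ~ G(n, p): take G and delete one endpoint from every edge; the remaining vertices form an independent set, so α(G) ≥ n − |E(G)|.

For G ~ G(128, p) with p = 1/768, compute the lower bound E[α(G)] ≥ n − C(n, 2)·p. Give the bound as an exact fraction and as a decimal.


E[|E(G)|] = C(128, 2)·p = 8128 · (1/768) = 127/12.
E[α(G)] ≥ n − E[|E(G)|] = 128 − 127/12 = 1409/12.
Numerically: ≈ 117.41667.
(This is only a lower bound; the true E[α(G)] may be larger.)

E[α(G)] ≥ 1409/12 ≈ 117.41667.


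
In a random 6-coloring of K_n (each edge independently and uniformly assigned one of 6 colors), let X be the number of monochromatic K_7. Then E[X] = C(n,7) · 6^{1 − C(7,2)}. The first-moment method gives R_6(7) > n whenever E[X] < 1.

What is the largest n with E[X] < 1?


We need C(n, 7) · 6^{1 − 21} < 1, i.e. C(n, 7) < 6^{21 − 1} = 3656158440062976.
Check values of n near the boundary:
  n = 562: C(562, 7) = 3384017972944752; 3384017972944752 < 3656158440062976? YES
  n = 563: C(563, 7) = 3426622515769596; 3426622515769596 < 3656158440062976? YES
  n = 564: C(564, 7) = 3469685994423792; 3469685994423792 < 3656158440062976? YES
  n = 565: C(565, 7) = 3513212521235560; 3513212521235560 < 3656158440062976? YES
  n = 566: C(566, 7) = 3557206237959440; 3557206237959440 < 3656158440062976? YES
  n = 567: C(567, 7) = 3601671315933933; 3601671315933933 < 3656158440062976? YES
  n = 568: C(568, 7) = 3646611956239704; 3646611956239704 < 3656158440062976? YES
  n = 569: C(569, 7) = 3692032389858348; 3692032389858348 < 3656158440062976? NO
  n = 570: C(570, 7) = 3737936877831720; 3737936877831720 < 3656158440062976? NO
  n = 571: C(571, 7) = 3784329711421830; 3784329711421830 < 3656158440062976? NO
The largest n with C(n, 7) < 3656158440062976 is n = 568 (where E[X] = 16882462760369/16926659444736 ≈ 0.997). Hence R_6(7) > 568, i.e. R_6(7) ≥ 569.

Largest n = 568; hence R_6(7) > 568.


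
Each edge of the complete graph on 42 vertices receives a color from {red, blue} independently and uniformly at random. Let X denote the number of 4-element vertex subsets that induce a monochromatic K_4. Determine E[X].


Let X = Σ_S X_S over the C(42, 4) = 111930 subsets S of size 4, where X_S = 1 if the K_4 on S is monochromatic.
For a fixed S, the K_4 on S has C(4, 2) = 6 edges. P[all 6 edges red] = (1/2)^6, and likewise for blue, so P[monochromatic] = 2·(1/2)^6 = 2^{1 − 6} = 1/32.
Summing: E[X] = C(42, 4) · 2^{1 − 6} = 111930 · 1/32 = 55965/16.
Numerically: E[X] ≈ 3497.81250.

E[X] = C(42,4)·2^(1−C(4,2)) = 55965/16 ≈ 3497.81250.


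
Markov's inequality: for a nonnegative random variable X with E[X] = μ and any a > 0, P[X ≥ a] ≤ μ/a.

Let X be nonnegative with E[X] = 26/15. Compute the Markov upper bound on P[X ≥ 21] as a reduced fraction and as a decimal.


μ = E[X] = 26/15, a = 21.
Markov: P[X ≥ 21] ≤ μ/a = (26/15)/21 = 26/315.
Numerically: ≈ 0.083.
(Since a = 21 > μ = 1.733, the bound 26/315 is < 1 and informative.)

P[X ≥ 21] ≤ 26/315 ≈ 0.083.


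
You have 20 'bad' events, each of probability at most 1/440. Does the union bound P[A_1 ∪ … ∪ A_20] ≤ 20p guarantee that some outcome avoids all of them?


Union bound: P[∪_{i=1}^{20} A_i] ≤ Σ_i P[A_i] ≤ 20·p = 20·(1/440) = 1/22.
Numerically: 1/22 ≈ 0.0454545.
Is 1/22 < 1? YES.
Since P[∪ A_i] ≤ 1/22 < 1, the complement has P[∩ A_i^c] ≥ 1 − 1/22 = 21/22 > 0, so some outcome avoids every A_i.

20·p = 1/22 ≈ 0.0454545; existence CERTIFIED by the union bound.


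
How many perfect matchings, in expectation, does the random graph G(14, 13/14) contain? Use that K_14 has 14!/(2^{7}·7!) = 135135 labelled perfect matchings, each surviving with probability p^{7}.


K_14 has 14!/(2^{7}·7!) = 135135 labelled perfect matchings.
For each such perfect matching H, let X_H = 1 if all 7 edges of H are present in G. Then P[X_H = 1] = p^{7} = (13/14)^{7} = 62748517/105413504.
By linearity: E[X] = Σ_H E[X_H] = 135135 · p^{7} = 135135 · 62748517/105413504 = 1211360120685/15059072.
Numerically: E[X] ≈ 8.044e+04.

E[X] = 135135 · (13/14)^{7} = 1211360120685/15059072 ≈ 8.044e+04.


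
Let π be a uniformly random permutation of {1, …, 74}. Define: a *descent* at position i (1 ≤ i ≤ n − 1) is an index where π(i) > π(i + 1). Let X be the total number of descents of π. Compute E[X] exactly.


Write X = Σ X_I over i = 1, …, 73, with X_I the indicator of one descent.
There are 73 indicators.
For each fixed i, the pair (π(i), π(i+1)) is a uniformly random ordered pair of distinct values from {1, …, 74}; by symmetry P[π(i) > π(i+1)] = 1/2.
By linearity: E[X] = 73 · (1/2) = (74 − 1) · (1/2) = 73/2 ≈ 36.500.

E[X] = 73/2 = 36.500.


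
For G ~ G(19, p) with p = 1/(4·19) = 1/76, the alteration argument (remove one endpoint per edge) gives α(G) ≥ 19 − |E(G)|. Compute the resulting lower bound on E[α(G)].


E[|E(G)|] = C(19, 2)·p = 171 · (1/76) = 9/4.
E[α(G)] ≥ n − E[|E(G)|] = 19 − 9/4 = 67/4.
Numerically: ≈ 16.7500.
(This is only a lower bound; the true E[α(G)] may be larger.)

E[α(G)] ≥ 67/4 ≈ 16.7500.


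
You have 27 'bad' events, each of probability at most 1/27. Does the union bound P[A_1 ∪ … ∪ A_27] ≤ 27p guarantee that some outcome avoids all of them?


Union bound: P[∪_{i=1}^{27} A_i] ≤ Σ_i P[A_i] ≤ 27·p = 27·(1/27) = 1.
Numerically: 1 ≈ 1.000000.
Is 1 < 1? NO.
Since the bound 1 is ≥ 1, the union bound is uninformative here; it does NOT by itself certify existence.

27·p = 1 ≈ 1.000000; existence NOT certified by the union bound.


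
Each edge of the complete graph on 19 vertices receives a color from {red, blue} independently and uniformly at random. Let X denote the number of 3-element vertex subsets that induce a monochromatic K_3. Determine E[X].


Let X = Σ_S X_S over the C(19, 3) = 969 subsets S of size 3, where X_S = 1 if the K_3 on S is monochromatic.
For a fixed S, the K_3 on S has C(3, 2) = 3 edges. P[all 3 edges red] = (1/2)^3, and likewise for blue, so P[monochromatic] = 2·(1/2)^3 = 2^{1 − 3} = 1/4.
By linearity of expectation: E[X] = C(19, 3) · 2^{1 − 3} = 969 · 1/4 = 969/4.
Numerically: E[X] ≈ 242.250000.

E[X] = C(19,3)·2^(1−C(3,2)) = 969/4 ≈ 242.250000.


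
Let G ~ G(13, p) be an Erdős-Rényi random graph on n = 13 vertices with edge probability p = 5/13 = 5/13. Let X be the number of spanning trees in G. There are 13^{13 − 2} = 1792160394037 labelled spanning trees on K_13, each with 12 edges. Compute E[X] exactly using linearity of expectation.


K_13 has 13^{13 − 2} = 1792160394037 labelled spanning trees.
For each such spanning tree H, let X_H = 1 if all 12 edges of H are present in G. Then P[X_H = 1] = p^{12} = (5/13)^{12} = 244140625/23298085122481.
By linearity: E[X] = Σ_H E[X_H] = 1792160394037 · p^{12} = 1792160394037 · 244140625/23298085122481 = 244140625/13.
Numerically: E[X] ≈ 1.878e+07.

E[X] = 1792160394037 · (5/13)^{12} = 244140625/13 ≈ 1.878e+07.


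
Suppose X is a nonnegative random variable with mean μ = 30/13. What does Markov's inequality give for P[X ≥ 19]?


μ = E[X] = 30/13, a = 19.
Markov: P[X ≥ 19] ≤ μ/a = (30/13)/19 = 30/247.
Numerically: ≈ 0.121457.
(Since a = 19 > μ = 2.307692, the bound 30/247 is < 1 and informative.)

P[X ≥ 19] ≤ 30/247 ≈ 0.121457.


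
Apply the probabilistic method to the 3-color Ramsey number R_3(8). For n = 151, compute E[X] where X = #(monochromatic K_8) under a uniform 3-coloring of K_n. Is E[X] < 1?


E[X] = C(151, 8) · 3^{1 − 28} = 5551321138650 · 3^{−27} = 5551321138650/7625597484987.
As a reduced fraction: E[X] = 616813459850/847288609443 ≈ 0.728.
Is E[X] < 1? YES.
Since E[X] < 1, there exists a 3-coloring of K_{151} with no monochromatic K_8; hence R_3(8) > 151.

E[X] = 616813459850/847288609443 ≈ 0.728; E[X] < 1, so R_3(8) > 151.


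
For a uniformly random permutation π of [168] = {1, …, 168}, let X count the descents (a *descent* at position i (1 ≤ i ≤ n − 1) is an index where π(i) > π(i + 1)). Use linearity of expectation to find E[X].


Write X = Σ X_I over i = 1, …, 167, with X_I the indicator of one descent.
There are 167 indicators.
For each fixed i, the pair (π(i), π(i+1)) is a uniformly random ordered pair of distinct values from {1, …, 168}; by symmetry P[π(i) > π(i+1)] = 1/2.
By linearity: E[X] = 167 · (1/2) = (168 − 1) · (1/2) = 167/2 ≈ 83.5000.

E[X] = 167/2 = 83.5000.


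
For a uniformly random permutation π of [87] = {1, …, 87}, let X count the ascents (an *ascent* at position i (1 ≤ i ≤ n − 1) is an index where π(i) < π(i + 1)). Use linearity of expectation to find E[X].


Write X = Σ X_I over i = 1, …, 86, with X_I the indicator of one ascent.
There are 86 indicators.
For each fixed i, the pair (π(i), π(i+1)) is a uniformly random ordered pair of distinct values from {1, …, 87}; by symmetry P[π(i) < π(i+1)] = 1/2.
By linearity: E[X] = 86 · (1/2) = (87 − 1) · (1/2) = 43 ≈ 43.00000.

E[X] = 43 = 43.00000.


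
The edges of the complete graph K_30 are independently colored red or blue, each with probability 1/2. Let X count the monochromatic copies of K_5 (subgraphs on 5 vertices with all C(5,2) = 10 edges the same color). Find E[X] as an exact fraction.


Let X = Σ_S X_S over the C(30, 5) = 142506 subsets S of size 5, where X_S = 1 if the K_5 on S is monochromatic.
For a fixed S, the K_5 on S has C(5, 2) = 10 edges. P[all 10 edges red] = (1/2)^10, and likewise for blue, so P[monochromatic] = 2·(1/2)^10 = 2^{1 − 10} = 1/512.
By linearity of expectation: E[X] = C(30, 5) · 2^{1 − 10} = 142506 · 1/512 = 71253/256.
Numerically: E[X] ≈ 278.332.

E[X] = C(30,5)·2^(1−C(5,2)) = 71253/256 ≈ 278.332.


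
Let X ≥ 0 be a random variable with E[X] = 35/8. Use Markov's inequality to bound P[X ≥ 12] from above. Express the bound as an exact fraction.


μ = E[X] = 35/8, a = 12.
Markov: P[X ≥ 12] ≤ μ/a = (35/8)/12 = 35/96.
Numerically: ≈ 0.36458.
(Since a = 12 > μ = 4.37500, the bound 35/96 is < 1 and informative.)

P[X ≥ 12] ≤ 35/96 ≈ 0.36458.


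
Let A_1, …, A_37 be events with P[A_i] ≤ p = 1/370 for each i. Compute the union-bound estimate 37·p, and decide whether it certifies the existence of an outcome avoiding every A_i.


Union bound: P[∪_{i=1}^{37} A_i] ≤ Σ_i P[A_i] ≤ 37·p = 37·(1/370) = 1/10.
Numerically: 1/10 ≈ 0.1000000.
Is 1/10 < 1? YES.
Since P[∪ A_i] ≤ 1/10 < 1, the complement has P[∩ A_i^c] ≥ 1 − 1/10 = 9/10 > 0, so some outcome avoids every A_i.

37·p = 1/10 ≈ 0.1000000; existence CERTIFIED by the union bound.


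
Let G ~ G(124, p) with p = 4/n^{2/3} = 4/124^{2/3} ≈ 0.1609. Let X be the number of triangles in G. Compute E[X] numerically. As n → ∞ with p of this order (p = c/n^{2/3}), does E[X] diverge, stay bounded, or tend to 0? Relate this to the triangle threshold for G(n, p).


Number of potential triangles: C(124, 3) = 310124.
Each occurs with probability p³ ≈ (0.1609)³ ≈ 4.162331e-03.
By linearity: E[X] = C(124, 3)·p³ ≈ 310124 · 4.162331e-03 ≈ 1290.8387.
Since α = 2/3 < 1, p = c/n^{2/3} ≫ 1/n is above the triangle threshold p ~ 1/n. Asymptotically E[X] ~ (c³/6)·n^{3(1−α)} = (4³/6)·n^{1} → ∞; triangles are abundant w.h.p.

E[X] ≈ 1290.8387; in regime p = Θ(1/n^{2/3}) E[X] diverges (above the triangle threshold p ~ 1/n).


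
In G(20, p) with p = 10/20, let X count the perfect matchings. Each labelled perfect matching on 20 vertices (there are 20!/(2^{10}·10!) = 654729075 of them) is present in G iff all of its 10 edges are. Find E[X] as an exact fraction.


K_20 has 20!/(2^{10}·10!) = 654729075 labelled perfect matchings.
For each such perfect matching H, let X_H = 1 if all 10 edges of H are present in G. Then P[X_H = 1] = p^{10} = (1/2)^{10} = 1/1024.
By linearity of expectation: E[X] = Σ_H E[X_H] = 654729075 · p^{10} = 654729075 · 1/1024 = 654729075/1024.
Numerically: E[X] ≈ 6.3938e+05.

E[X] = 654729075 · (1/2)^{10} = 654729075/1024 ≈ 6.3938e+05.


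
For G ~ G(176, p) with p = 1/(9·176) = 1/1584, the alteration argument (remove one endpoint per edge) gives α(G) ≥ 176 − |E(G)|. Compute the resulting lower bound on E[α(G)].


E[|E(G)|] = C(176, 2)·p = 15400 · (1/1584) = 175/18.
E[α(G)] ≥ n − E[|E(G)|] = 176 − 175/18 = 2993/18.
Numerically: ≈ 166.27778.
(This is only a lower bound; the true E[α(G)] may be larger.)

E[α(G)] ≥ 2993/18 ≈ 166.27778.


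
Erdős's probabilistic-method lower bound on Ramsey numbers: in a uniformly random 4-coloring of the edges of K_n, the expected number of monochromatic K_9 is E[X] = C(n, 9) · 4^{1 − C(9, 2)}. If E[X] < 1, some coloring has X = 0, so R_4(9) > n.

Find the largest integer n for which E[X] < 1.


We need C(n, 9) · 4^{1 − 36} < 1, i.e. C(n, 9) < 4^{36 − 1} = 1180591620717411303424.
Check values of n near the boundary:
  n = 911: C(911, 9) = 1144686900492291197405; 1144686900492291197405 < 1180591620717411303424? YES
  n = 912: C(912, 9) = 1156095740032081475120; 1156095740032081475120 < 1180591620717411303424? YES
  n = 913: C(913, 9) = 1167605542753639808390; 1167605542753639808390 < 1180591620717411303424? YES
  n = 914: C(914, 9) = 1179217089587653905932; 1179217089587653905932 < 1180591620717411303424? YES
  n = 915: C(915, 9) = 1190931166636537885130; 1190931166636537885130 < 1180591620717411303424? NO
The largest n with C(n, 9) < 1180591620717411303424 is n = 914 (where E[X] = 294804272396913476483/295147905179352825856 ≈ 0.9988357). Hence R_4(9) > 914, i.e. R_4(9) ≥ 915.

Largest n = 914; hence R_4(9) > 914.


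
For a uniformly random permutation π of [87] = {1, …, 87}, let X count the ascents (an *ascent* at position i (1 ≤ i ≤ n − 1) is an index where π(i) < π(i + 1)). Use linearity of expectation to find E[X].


Write X = Σ X_I over i = 1, …, 86, with X_I the indicator of one ascent.
There are 86 indicators.
For each fixed i, the pair (π(i), π(i+1)) is a uniformly random ordered pair of distinct values from {1, …, 87}; by symmetry P[π(i) < π(i+1)] = 1/2.
By linearity: E[X] = 86 · (1/2) = (87 − 1) · (1/2) = 43 ≈ 43.0000.

E[X] = 43 = 43.0000.


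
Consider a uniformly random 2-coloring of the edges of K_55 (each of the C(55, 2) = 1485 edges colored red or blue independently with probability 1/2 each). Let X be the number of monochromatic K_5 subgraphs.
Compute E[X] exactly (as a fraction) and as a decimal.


Let X = Σ_S X_S over the C(55, 5) = 3478761 subsets S of size 5, where X_S = 1 if the K_5 on S is monochromatic.
For a fixed S, the K_5 on S has C(5, 2) = 10 edges. P[all 10 edges red] = (1/2)^10, and likewise for blue, so P[monochromatic] = 2·(1/2)^10 = 2^{1 − 10} = 1/512.
By linearity of expectation: E[X] = C(55, 5) · 2^{1 − 10} = 3478761 · 1/512 = 3478761/512.
Numerically: E[X] ≈ 6794.455078.

E[X] = C(55,5)·2^(1−C(5,2)) = 3478761/512 ≈ 6794.455078.


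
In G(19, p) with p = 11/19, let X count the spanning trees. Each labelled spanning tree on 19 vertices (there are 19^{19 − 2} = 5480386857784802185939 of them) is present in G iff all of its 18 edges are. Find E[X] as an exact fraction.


K_19 has 19^{19 − 2} = 5480386857784802185939 labelled spanning trees.
For each such spanning tree H, let X_H = 1 if all 18 edges of H are present in G. Then P[X_H = 1] = p^{18} = (11/19)^{18} = 5559917313492231481/104127350297911241532841.
By linearity of expectation: E[X] = Σ_H E[X_H] = 5480386857784802185939 · p^{18} = 5480386857784802185939 · 5559917313492231481/104127350297911241532841 = 5559917313492231481/19.
Numerically: E[X] ≈ 2.9263e+17.

E[X] = 5480386857784802185939 · (11/19)^{18} = 5559917313492231481/19 ≈ 2.9263e+17.


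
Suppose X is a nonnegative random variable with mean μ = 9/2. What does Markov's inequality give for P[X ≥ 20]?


μ = E[X] = 9/2, a = 20.
Markov: P[X ≥ 20] ≤ μ/a = (9/2)/20 = 9/40.
Numerically: ≈ 0.225.
(Since a = 20 > μ = 4.500, the bound 9/40 is < 1 and informative.)

P[X ≥ 20] ≤ 9/40 ≈ 0.225.


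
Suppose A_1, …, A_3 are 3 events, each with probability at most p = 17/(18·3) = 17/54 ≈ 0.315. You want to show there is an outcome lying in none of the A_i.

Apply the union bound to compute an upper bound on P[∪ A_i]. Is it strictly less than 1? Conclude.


Union bound: P[∪_{i=1}^{3} A_i] ≤ Σ_i P[A_i] ≤ 3·p = 3·(17/54) = 17/18.
Numerically: 17/18 ≈ 0.944.
Is 17/18 < 1? YES.
Since P[∪ A_i] ≤ 17/18 < 1, the complement has P[∩ A_i^c] ≥ 1 − 17/18 = 1/18 > 0, so some outcome avoids every A_i.

3·p = 17/18 ≈ 0.944; existence CERTIFIED by the union bound.


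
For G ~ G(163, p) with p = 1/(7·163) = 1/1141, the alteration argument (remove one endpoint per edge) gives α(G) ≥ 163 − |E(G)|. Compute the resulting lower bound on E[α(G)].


E[|E(G)|] = C(163, 2)·p = 13203 · (1/1141) = 81/7.
E[α(G)] ≥ n − E[|E(G)|] = 163 − 81/7 = 1060/7.
Numerically: ≈ 151.428571.
(This is only a lower bound; the true E[α(G)] may be larger.)

E[α(G)] ≥ 1060/7 ≈ 151.428571.


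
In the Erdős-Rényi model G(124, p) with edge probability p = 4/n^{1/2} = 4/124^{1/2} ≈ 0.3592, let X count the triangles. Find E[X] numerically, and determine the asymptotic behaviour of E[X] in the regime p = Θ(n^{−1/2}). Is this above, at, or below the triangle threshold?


Number of potential triangles: C(124, 3) = 310124.
Each occurs with probability p³ ≈ (0.3592)³ ≈ 4.634976e-02.
By linearity: E[X] = C(124, 3)·p³ ≈ 310124 · 4.634976e-02 ≈ 14374.1715.
Since α = 1/2 < 1, p = c/n^{1/2} ≫ 1/n is above the triangle threshold p ~ 1/n. Asymptotically E[X] ~ (c³/6)·n^{3(1−α)} = (4³/6)·n^{1.5} → ∞; triangles are abundant w.h.p.

E[X] ≈ 14374.1715; in regime p = Θ(1/n^{1/2}) E[X] diverges (above the triangle threshold p ~ 1/n).


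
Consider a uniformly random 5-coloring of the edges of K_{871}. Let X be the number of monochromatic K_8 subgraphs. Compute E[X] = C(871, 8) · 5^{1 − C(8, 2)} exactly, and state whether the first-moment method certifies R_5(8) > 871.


E[X] = C(871, 8) · 5^{1 − 28} = 7954689371890086540 · 5^{−27} = 7954689371890086540/7450580596923828125.
As a reduced fraction: E[X] = 1590937874378017308/1490116119384765625 ≈ 1.0676603.
Is E[X] < 1? NO.
Since E[X] ≥ 1, the first-moment bound is inconclusive at n = 871; it does NOT by itself certify R_5(8) > 871.

E[X] = 1590937874378017308/1490116119384765625 ≈ 1.0676603; E[X] ≥ 1; first-moment method inconclusive here.


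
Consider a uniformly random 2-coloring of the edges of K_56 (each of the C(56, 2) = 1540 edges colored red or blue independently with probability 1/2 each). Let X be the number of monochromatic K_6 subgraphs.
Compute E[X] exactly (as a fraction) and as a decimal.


Let X = Σ_S X_S over the C(56, 6) = 32468436 subsets S of size 6, where X_S = 1 if the K_6 on S is monochromatic.
For a fixed S, the K_6 on S has C(6, 2) = 15 edges. P[all 15 edges red] = (1/2)^15, and likewise for blue, so P[monochromatic] = 2·(1/2)^15 = 2^{1 − 15} = 1/16384.
By linearity of expectation: E[X] = C(56, 6) · 2^{1 − 15} = 32468436 · 1/16384 = 8117109/4096.
Numerically: E[X] ≈ 1981.7161.

E[X] = C(56,6)·2^(1−C(6,2)) = 8117109/4096 ≈ 1981.7161.


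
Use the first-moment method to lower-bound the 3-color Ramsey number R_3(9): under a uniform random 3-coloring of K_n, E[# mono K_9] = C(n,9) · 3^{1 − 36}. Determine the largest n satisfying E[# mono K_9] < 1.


We need C(n, 9) · 3^{1 − 36} < 1, i.e. C(n, 9) < 3^{36 − 1} = 50031545098999707.
Check values of n near the boundary:
  n = 297: C(297, 9) = 43842345008337645; 43842345008337645 < 50031545098999707? YES
  n = 298: C(298, 9) = 45207677551849890; 45207677551849890 < 50031545098999707? YES
  n = 299: C(299, 9) = 46610674441390059; 46610674441390059 < 50031545098999707? YES
  n = 300: C(300, 9) = 48052241692154700; 48052241692154700 < 50031545098999707? YES
  n = 301: C(301, 9) = 49533303936090975; 49533303936090975 < 50031545098999707? YES
  n = 302: C(302, 9) = 51054804739588650; 51054804739588650 < 50031545098999707? NO
  n = 303: C(303, 9) = 52617706925494425; 52617706925494425 < 50031545098999707? NO
  n = 304: C(304, 9) = 54222992899492560; 54222992899492560 < 50031545098999707? NO
The largest n with C(n, 9) < 50031545098999707 is n = 301 (where E[X] = 16511101312030325/16677181699666569 ≈ 0.990041). Hence R_3(9) > 301, i.e. R_3(9) ≥ 302.

Largest n = 301; hence R_3(9) > 301.


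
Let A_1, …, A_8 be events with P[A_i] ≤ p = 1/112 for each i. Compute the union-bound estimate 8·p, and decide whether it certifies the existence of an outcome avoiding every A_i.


Union bound: P[∪_{i=1}^{8} A_i] ≤ Σ_i P[A_i] ≤ 8·p = 8·(1/112) = 1/14.
Numerically: 1/14 ≈ 0.0714.
Is 1/14 < 1? YES.
Since P[∪ A_i] ≤ 1/14 < 1, the complement has P[∩ A_i^c] ≥ 1 − 1/14 = 13/14 > 0, so some outcome avoids every A_i.

8·p = 1/14 ≈ 0.0714; existence CERTIFIED by the union bound.


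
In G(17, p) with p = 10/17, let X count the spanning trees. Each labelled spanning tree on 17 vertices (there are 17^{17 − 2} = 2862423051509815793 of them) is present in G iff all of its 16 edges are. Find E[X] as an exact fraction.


K_17 has 17^{17 − 2} = 2862423051509815793 labelled spanning trees.
For each such spanning tree H, let X_H = 1 if all 16 edges of H are present in G. Then P[X_H = 1] = p^{16} = (10/17)^{16} = 10000000000000000/48661191875666868481.
Summing the indicators: E[X] = Σ_H E[X_H] = 2862423051509815793 · p^{16} = 2862423051509815793 · 10000000000000000/48661191875666868481 = 10000000000000000/17.
Numerically: E[X] ≈ 5.8824e+14.

E[X] = 2862423051509815793 · (10/17)^{16} = 10000000000000000/17 ≈ 5.8824e+14.


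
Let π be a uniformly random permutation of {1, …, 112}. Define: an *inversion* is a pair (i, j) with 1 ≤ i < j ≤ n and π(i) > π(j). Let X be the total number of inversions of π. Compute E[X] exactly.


Write X = Σ X_I over the C(112, 2) = 6216 pairs i < j, with X_I the indicator of one inversion.
There are 6216 indicators.
For each fixed pair i < j, the values π(i) and π(j) are two distinct elements of {1, …, 112} in uniformly random order; by symmetry P[π(i) > π(j)] = 1/2.
By linearity: E[X] = 6216 · (1/2) = C(112, 2) · (1/2) = 6216/2 = 3108 ≈ 3108.0000.

E[X] = 3108 = 3108.0000.


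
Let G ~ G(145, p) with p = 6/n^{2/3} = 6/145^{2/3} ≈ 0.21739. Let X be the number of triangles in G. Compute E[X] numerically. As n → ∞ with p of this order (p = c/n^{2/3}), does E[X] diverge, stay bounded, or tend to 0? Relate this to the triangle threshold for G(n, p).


Number of potential triangles: C(145, 3) = 497640.
Each occurs with probability p³ ≈ (0.21739)³ ≈ 1.0273484e-02.
By linearity: E[X] = C(145, 3)·p³ ≈ 497640 · 1.0273484e-02 ≈ 5112.49655.
Since α = 2/3 < 1, p = c/n^{2/3} ≫ 1/n is above the triangle threshold p ~ 1/n. Asymptotically E[X] ~ (c³/6)·n^{3(1−α)} = (6³/6)·n^{1} → ∞; triangles are abundant w.h.p.

E[X] ≈ 5112.49655; in regime p = Θ(1/n^{2/3}) E[X] diverges (above the triangle threshold p ~ 1/n).


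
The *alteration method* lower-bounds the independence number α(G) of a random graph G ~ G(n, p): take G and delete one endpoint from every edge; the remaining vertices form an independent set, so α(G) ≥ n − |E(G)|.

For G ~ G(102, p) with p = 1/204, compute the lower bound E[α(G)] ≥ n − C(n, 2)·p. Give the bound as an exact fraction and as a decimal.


E[|E(G)|] = C(102, 2)·p = 5151 · (1/204) = 101/4.
E[α(G)] ≥ n − E[|E(G)|] = 102 − 101/4 = 307/4.
Numerically: ≈ 76.750000.
(This is only a lower bound; the true E[α(G)] may be larger.)

E[α(G)] ≥ 307/4 ≈ 76.750000.


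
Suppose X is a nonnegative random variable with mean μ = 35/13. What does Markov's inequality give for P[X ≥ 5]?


μ = E[X] = 35/13, a = 5.
Markov: P[X ≥ 5] ≤ μ/a = (35/13)/5 = 7/13.
Numerically: ≈ 0.53846.
(Since a = 5 > μ = 2.69231, the bound 7/13 is < 1 and informative.)

P[X ≥ 5] ≤ 7/13 ≈ 0.53846.


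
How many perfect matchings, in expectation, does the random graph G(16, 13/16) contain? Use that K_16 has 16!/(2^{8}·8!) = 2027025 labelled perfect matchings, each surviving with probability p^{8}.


K_16 has 16!/(2^{8}·8!) = 2027025 labelled perfect matchings.
For each such perfect matching H, let X_H = 1 if all 8 edges of H are present in G. Then P[X_H = 1] = p^{8} = (13/16)^{8} = 815730721/4294967296.
By linearity: E[X] = Σ_H E[X_H] = 2027025 · p^{8} = 2027025 · 815730721/4294967296 = 1653506564735025/4294967296.
Numerically: E[X] ≈ 3.85e+05.

E[X] = 2027025 · (13/16)^{8} = 1653506564735025/4294967296 ≈ 3.85e+05.
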